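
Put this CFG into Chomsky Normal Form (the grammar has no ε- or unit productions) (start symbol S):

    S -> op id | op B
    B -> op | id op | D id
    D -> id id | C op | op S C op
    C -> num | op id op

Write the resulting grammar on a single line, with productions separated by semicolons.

S -> X1 X2 | X1 B; B -> op | X2 X1 | D X2; D -> X2 X2 | C X1 | X1 Y1; C -> num | X1 Y3; X1 -> op; X2 -> id; Y1 -> S Y2; Y2 -> C X1; Y3 -> X2 X1

Introduce a nonterminal for each terminal appearing in a rule of length ≥ 2: X1 → op, X2 → id.
Binarize each right-hand side of length ≥ 3 by chaining fresh nonterminals (Y1, Y2, …): affected rules were D → X1 S C X1; C → X1 X2 X1.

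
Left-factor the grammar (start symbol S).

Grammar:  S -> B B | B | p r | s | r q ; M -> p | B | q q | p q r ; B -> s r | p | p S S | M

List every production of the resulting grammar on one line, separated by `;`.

S has alternatives sharing prefix 'B': factor to S → B S' with S' → B | ε.
M has alternatives sharing prefix 'p': factor to M → p M' with M' → ε | q r.
B has alternatives sharing prefix 'p': factor to B → p B' with B' → ε | S S.

S -> p r | s | r q | B S'; M -> B | q q | p M'; B -> s r | M | p B'; S' -> B | eps; M' -> eps | q r; B' -> eps | S S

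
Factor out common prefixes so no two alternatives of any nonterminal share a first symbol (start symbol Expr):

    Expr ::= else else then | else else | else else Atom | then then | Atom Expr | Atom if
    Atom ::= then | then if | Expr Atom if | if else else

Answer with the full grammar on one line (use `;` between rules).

Expr ::= then then | else else Expr1 | Atom Expr2; Atom ::= Expr Atom if | if else else | then Atom1; Expr1 ::= then | ε | Atom; Expr2 ::= Expr | if; Atom1 ::= ε | if

Expr has alternatives sharing prefix 'else else': factor to Expr → else else Expr1 with Expr1 → then | ε | Atom.
Expr has alternatives sharing prefix 'Atom': factor to Expr → Atom Expr2 with Expr2 → Expr | if.
Atom has alternatives sharing prefix 'then': factor to Atom → then Atom1 with Atom1 → ε | if.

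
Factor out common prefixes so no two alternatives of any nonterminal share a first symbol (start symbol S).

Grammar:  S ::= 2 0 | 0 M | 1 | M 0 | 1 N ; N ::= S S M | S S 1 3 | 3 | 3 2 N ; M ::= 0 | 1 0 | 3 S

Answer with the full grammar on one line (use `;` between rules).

S has alternatives sharing prefix '1': factor to S → 1 S' with S' → ε | N.
N has alternatives sharing prefix 'S S': factor to N → S S N' with N' → M | 1 3.
N has alternatives sharing prefix '3': factor to N → 3 N'' with N'' → ε | 2 N.

S ::= 2 0 | 0 M | M 0 | 1 S'; N ::= S S N' | 3 N''; M ::= 0 | 1 0 | 3 S; S' ::= ε | N; N' ::= M | 1 3; N'' ::= ε | 2 N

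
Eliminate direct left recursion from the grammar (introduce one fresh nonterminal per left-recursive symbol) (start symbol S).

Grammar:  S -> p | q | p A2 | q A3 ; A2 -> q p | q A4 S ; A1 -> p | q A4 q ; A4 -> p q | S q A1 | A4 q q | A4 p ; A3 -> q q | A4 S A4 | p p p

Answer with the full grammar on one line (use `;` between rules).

S -> p | q | p A2 | q A3; A2 -> q p | q A4 S; A1 -> p | q A4 q; A4 -> p q A4' | S q A1 A4'; A3 -> q q | A4 S A4 | p p p; A4' -> q q A4' | p A4' | ε

Directly left-recursive nonterminal: A4.
For A4: α = {q q, p}, β = {p q, S q A1}. Rewrite as A4 → β A4' and A4' → α A4' | ε.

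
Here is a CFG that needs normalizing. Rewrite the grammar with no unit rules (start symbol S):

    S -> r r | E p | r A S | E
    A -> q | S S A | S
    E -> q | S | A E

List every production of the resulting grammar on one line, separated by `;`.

Unit pairs: A ⇒* {E, S}; E ⇒* {S}; S ⇒* {E}.
For each unit pair (A, B), copy every non-unit production of B to A, then drop all unit productions.

S -> q | A E | r r | E p | r A S; A -> q | A E | r r | E p | r A S | S S A; E -> q | A E | r r | E p | r A S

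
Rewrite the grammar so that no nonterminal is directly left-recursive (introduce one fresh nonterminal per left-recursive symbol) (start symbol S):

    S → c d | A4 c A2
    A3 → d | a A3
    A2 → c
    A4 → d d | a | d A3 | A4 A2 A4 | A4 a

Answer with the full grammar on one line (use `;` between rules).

S → c d | A4 c A2; A3 → d | a A3; A2 → c; A4 → d d A4' | a A4' | d A3 A4'; A4' → A2 A4 A4' | a A4' | ε

Directly left-recursive nonterminal: A4.
For A4: α = {A2 A4, a}, β = {d d, a, d A3}. Rewrite as A4 → β A4' and A4' → α A4' | ε.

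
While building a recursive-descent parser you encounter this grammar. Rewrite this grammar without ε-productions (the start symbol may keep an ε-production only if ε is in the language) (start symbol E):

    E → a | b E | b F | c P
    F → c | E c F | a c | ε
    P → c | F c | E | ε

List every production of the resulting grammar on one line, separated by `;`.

E → a | b E | b F | b | c P | c; F → c | E c F | E c | a c; P → c | F c | E

The nullable symbols are {F, P}.
ε ∉ L(G), so no ε-production is kept.
Add the nullable-subset variants: E → b F gives b F | b. E → c P gives c P | c. F → E c F gives E c F | E c.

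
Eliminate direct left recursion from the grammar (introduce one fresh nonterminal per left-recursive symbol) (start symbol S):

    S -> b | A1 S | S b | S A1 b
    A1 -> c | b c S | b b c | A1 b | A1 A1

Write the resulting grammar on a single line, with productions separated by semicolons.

S, A1 are directly left-recursive.
For S: α = {b, A1 b}, β = {b, A1 S}. Rewrite as S → β S' and S' → α S' | ε.
For A1: α = {b, A1}, β = {c, b c S, b b c}. Rewrite as A1 → β A1' and A1' → α A1' | ε.

S -> b S' | A1 S S'; A1 -> c A1' | b c S A1' | b b c A1'; S' -> b S' | A1 b S' | ε; A1' -> b A1' | A1 A1' | ε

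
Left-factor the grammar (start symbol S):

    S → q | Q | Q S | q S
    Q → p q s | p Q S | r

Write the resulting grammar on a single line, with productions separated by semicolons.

S → q S' | Q S''; Q → r | p Q'; S' → ε | S; S'' → ε | S; Q' → q s | Q S

S has alternatives sharing prefix 'q': factor to S → q S' with S' → ε | S.
S has alternatives sharing prefix 'Q': factor to S → Q S'' with S'' → ε | S.
Q has alternatives sharing prefix 'p': factor to Q → p Q' with Q' → q s | Q S.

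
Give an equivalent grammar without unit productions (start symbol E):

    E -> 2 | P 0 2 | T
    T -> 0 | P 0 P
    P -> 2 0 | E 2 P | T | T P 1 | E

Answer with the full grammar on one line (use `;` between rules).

E -> 2 | P 0 2 | 0 | P 0 P; T -> 0 | P 0 P; P -> 2 | P 0 2 | 2 0 | E 2 P | T P 1 | 0 | P 0 P

Unit pairs: E ⇒* {T}; P ⇒* {E, T}.
Replace each nonterminal's rules with the union of the non-unit rules of every nonterminal it unit-derives.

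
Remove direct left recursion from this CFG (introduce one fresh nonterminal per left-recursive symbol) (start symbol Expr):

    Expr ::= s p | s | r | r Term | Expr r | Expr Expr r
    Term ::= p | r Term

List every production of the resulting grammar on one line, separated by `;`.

Directly left-recursive nonterminal: Expr.
For Expr: α = {r, Expr r}, β = {s p, s, r, r Term}. Rewrite as Expr → β Expr1 and Expr1 → α Expr1 | ε.

Expr ::= s p Expr1 | s Expr1 | r Expr1 | r Term Expr1; Term ::= p | r Term; Expr1 ::= r Expr1 | Expr r Expr1 | ε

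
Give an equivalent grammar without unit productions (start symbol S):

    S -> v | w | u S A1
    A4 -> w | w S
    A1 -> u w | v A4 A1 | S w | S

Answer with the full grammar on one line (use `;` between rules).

S -> v | w | u S A1; A4 -> w | w S; A1 -> u w | v A4 A1 | S w | v | w | u S A1

Unit pairs: A1 ⇒* {S}.
For each unit pair (A, B), copy every non-unit production of B to A, then drop all unit productions.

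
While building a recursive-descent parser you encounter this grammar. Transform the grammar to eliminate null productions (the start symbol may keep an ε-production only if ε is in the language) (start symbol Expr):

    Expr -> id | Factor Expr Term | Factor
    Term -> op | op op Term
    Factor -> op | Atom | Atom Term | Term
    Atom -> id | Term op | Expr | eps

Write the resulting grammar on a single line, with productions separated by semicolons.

Expr -> id | Factor Expr Term | Factor Term | Expr Term | Term | Factor | ε; Term -> op | op op Term; Factor -> op | Atom | Atom Term | Term; Atom -> id | Term op | Expr

The nullable symbols are {Atom, Expr, Factor}.
ε ∈ L(G) since Expr is nullable, so keep Expr → ε.
Add the nullable-subset variants: Expr → Factor Expr Term gives Factor Expr Term | Factor Term | Expr Term | Term. Factor → Atom Term gives Atom Term | Term.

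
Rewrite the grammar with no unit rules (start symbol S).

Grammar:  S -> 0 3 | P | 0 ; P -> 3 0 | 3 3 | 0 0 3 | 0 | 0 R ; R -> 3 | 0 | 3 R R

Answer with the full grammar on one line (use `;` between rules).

S -> 0 3 | 0 | 3 0 | 3 3 | 0 0 3 | 0 R; P -> 3 0 | 3 3 | 0 0 3 | 0 | 0 R; R -> 3 | 0 | 3 R R

Unit pairs: S ⇒* {P}.
For each unit pair (A, B), copy every non-unit production of B to A, then drop all unit productions.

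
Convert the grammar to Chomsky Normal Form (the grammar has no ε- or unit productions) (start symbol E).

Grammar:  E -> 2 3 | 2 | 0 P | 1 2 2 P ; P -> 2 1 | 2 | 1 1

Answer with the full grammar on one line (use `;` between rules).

E -> X1 X2 | 2 | X3 P | X4 Y1; P -> X1 X4 | 2 | X4 X4; X1 -> 2; X2 -> 3; X3 -> 0; X4 -> 1; Y1 -> X1 Y2; Y2 -> X1 P

Introduce a nonterminal for each terminal appearing in a rule of length ≥ 2: X1 → 2, X2 → 3, X3 → 0, X4 → 1.
Binarize each right-hand side of length ≥ 3 by chaining fresh nonterminals (Y1, Y2, …): affected rules were E → X4 X1 X1 P.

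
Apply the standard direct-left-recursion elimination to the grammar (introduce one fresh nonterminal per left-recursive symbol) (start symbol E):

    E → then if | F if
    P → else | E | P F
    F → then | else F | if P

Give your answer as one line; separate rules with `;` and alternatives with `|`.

Directly left-recursive nonterminal: P.
For P: α = {F}, β = {else, E}. Rewrite as P → β P' and P' → α P' | ε.

E → then if | F if; P → else P' | E P'; F → then | else F | if P; P' → F P' | eps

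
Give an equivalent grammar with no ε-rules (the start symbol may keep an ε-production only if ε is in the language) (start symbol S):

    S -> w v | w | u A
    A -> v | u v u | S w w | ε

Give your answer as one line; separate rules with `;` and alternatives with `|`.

Nullable nonterminals: {A}.
ε ∉ L(G), so no ε-production is kept.
Add the nullable-subset variants: S → u A gives u A | u.

S -> w v | w | u A | u; A -> v | u v u | S w w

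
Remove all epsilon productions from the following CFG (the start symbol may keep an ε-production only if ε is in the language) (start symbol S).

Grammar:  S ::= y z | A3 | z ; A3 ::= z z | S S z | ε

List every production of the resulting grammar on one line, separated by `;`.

S ::= y z | A3 | z | ε; A3 ::= z z | S S z | S z | z

Nullable set = {A3, S}.
ε ∈ L(G) since S is nullable, so keep S → ε.
For each production, add variants omitting each subset of nullable occurrences: A3 → S S z gives S S z | S z | z.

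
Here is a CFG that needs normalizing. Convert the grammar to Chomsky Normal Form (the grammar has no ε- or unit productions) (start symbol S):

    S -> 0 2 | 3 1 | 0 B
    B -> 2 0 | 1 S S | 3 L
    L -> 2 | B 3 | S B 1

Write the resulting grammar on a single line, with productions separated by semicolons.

S -> X1 X2 | X3 X4 | X1 B; B -> X2 X1 | X4 Y1 | X3 L; L -> 2 | B X3 | S Y2; X1 -> 0; X2 -> 2; X3 -> 3; X4 -> 1; Y1 -> S S; Y2 -> B X4

Introduce a nonterminal for each terminal appearing in a rule of length ≥ 2: X1 → 0, X2 → 2, X3 → 3, X4 → 1.
Binarize each right-hand side of length ≥ 3 by chaining fresh nonterminals (Y1, Y2, …): affected rules were B → X4 S S; L → S B X4.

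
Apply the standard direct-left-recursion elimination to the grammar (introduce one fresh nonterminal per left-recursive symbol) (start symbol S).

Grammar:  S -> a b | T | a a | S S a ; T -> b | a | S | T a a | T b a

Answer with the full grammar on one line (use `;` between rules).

S, T are directly left-recursive.
For S: α = {S a}, β = {a b, T, a a}. Rewrite as S → β S' and S' → α S' | ε.
For T: α = {a a, b a}, β = {b, a, S}. Rewrite as T → β T' and T' → α T' | ε.

S -> a b S' | T S' | a a S'; T -> b T' | a T' | S T'; S' -> S a S' | ε; T' -> a a T' | b a T' | ε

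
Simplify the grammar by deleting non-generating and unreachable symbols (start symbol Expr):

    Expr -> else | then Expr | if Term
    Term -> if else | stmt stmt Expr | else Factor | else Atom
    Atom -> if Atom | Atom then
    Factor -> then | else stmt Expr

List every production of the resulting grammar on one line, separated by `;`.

Expr -> else | then Expr | if Term; Term -> if else | stmt stmt Expr | else Factor; Factor -> then | else stmt Expr

Generating nonterminals: {Expr, Factor, Term}.
Reachable from Expr after that: {Expr, Factor, Term}.
Removed useless symbols: {Atom} and every production mentioning them.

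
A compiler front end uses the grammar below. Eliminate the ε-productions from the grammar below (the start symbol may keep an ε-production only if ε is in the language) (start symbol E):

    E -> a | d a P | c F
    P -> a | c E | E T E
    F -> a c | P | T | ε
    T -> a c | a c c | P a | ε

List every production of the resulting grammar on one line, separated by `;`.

The nullable symbols are {F, T}.
ε ∉ L(G), so no ε-production is kept.
Expand every rule over subsets of its nullable positions: E → c F gives c F | c. P → E T E gives E T E | E E.

E -> a | d a P | c F | c; P -> a | c E | E T E | E E; F -> a c | P | T; T -> a c | a c c | P a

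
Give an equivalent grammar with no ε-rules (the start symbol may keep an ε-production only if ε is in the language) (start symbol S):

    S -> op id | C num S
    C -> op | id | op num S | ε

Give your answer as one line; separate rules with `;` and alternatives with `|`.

S -> op id | C num S | num S; C -> op | id | op num S

Nullable set = {C}.
ε ∉ L(G), so no ε-production is kept.
Add the nullable-subset variants: S → C num S gives C num S | num S.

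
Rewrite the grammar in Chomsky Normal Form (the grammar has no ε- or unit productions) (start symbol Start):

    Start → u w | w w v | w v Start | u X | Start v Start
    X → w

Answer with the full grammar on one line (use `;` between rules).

Introduce a nonterminal for each terminal appearing in a rule of length ≥ 2: X1 → u, X2 → w, X3 → v.
Binarize each right-hand side of length ≥ 3 by chaining fresh nonterminals (Y1, Y2, …): affected rules were Start → X2 X2 X3; Start → X2 X3 Start; Start → Start X3 Start.

Start → X1 X2 | X2 Y1 | X2 Y2 | X1 X | Start Y3; X → w; X1 → u; X2 → w; X3 → v; Y1 → X2 X3; Y2 → X3 Start; Y3 → X3 Start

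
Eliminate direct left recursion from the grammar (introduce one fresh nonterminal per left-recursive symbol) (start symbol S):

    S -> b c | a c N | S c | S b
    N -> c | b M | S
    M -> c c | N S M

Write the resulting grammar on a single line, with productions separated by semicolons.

Directly left-recursive nonterminal: S.
For S: α = {c, b}, β = {b c, a c N}. Rewrite as S → β S' and S' → α S' | ε.

S -> b c S' | a c N S'; N -> c | b M | S; M -> c c | N S M; S' -> c S' | b S' | ε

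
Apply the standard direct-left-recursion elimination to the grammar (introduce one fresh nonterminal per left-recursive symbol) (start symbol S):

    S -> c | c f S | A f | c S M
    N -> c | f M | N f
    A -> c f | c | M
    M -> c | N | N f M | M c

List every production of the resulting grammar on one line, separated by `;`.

N, M are directly left-recursive.
For N: α = {f}, β = {c, f M}. Rewrite as N → β N' and N' → α N' | ε.
For M: α = {c}, β = {c, N, N f M}. Rewrite as M → β M' and M' → α M' | ε.

S -> c | c f S | A f | c S M; N -> c N' | f M N'; A -> c f | c | M; M -> c M' | N M' | N f M M'; N' -> f N' | epsilon; M' -> c M' | epsilon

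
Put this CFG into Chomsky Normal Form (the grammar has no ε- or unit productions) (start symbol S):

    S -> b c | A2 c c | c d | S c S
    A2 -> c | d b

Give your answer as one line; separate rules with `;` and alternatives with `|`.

Introduce a nonterminal for each terminal appearing in a rule of length ≥ 2: X1 → b, X2 → c, X3 → d.
Binarize each right-hand side of length ≥ 3 by chaining fresh nonterminals (Y1, Y2, …): affected rules were S → A2 X2 X2; S → S X2 S.

S -> X1 X2 | A2 Y1 | X2 X3 | S Y2; A2 -> c | X3 X1; X1 -> b; X2 -> c; X3 -> d; Y1 -> X2 X2; Y2 -> X2 S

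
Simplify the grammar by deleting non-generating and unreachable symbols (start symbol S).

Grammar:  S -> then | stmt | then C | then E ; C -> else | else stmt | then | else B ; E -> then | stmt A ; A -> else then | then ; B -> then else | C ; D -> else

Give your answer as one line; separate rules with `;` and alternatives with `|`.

S -> then | stmt | then C | then E; C -> else | else stmt | then | else B; E -> then | stmt A; A -> else then | then; B -> then else | C

Generating nonterminals: {A, B, C, D, E, S}.
Reachable from S after that: {A, B, C, E, S}.
Removed useless symbols: {D} and every production mentioning them.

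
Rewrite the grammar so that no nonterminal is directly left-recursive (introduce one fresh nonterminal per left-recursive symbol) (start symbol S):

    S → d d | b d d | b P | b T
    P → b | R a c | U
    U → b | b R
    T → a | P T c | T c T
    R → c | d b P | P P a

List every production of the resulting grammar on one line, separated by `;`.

Left recursion appears on T.
For T: α = {c T}, β = {a, P T c}. Rewrite as T → β T' and T' → α T' | ε.

S → d d | b d d | b P | b T; P → b | R a c | U; U → b | b R; T → a T' | P T c T'; R → c | d b P | P P a; T' → c T T' | ε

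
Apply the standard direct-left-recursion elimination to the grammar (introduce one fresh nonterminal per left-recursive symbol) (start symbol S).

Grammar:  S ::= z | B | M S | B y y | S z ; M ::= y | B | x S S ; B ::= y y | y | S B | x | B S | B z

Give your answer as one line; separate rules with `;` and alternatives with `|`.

S ::= z S' | B S' | M S S' | B y y S'; M ::= y | B | x S S; B ::= y y B' | y B' | S B B' | x B'; S' ::= z S' | epsilon; B' ::= S B' | z B' | epsilon

S, B are directly left-recursive.
For S: α = {z}, β = {z, B, M S, B y y}. Rewrite as S → β S' and S' → α S' | ε.
For B: α = {S, z}, β = {y y, y, S B, x}. Rewrite as B → β B' and B' → α B' | ε.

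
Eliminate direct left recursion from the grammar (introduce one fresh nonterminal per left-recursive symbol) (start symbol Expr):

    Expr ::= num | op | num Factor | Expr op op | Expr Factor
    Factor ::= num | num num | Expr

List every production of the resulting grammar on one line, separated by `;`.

Expr ::= num Expr1 | op Expr1 | num Factor Expr1; Factor ::= num | num num | Expr; Expr1 ::= op op Expr1 | Factor Expr1 | epsilon

Directly left-recursive nonterminal: Expr.
For Expr: α = {op op, Factor}, β = {num, op, num Factor}. Rewrite as Expr → β Expr1 and Expr1 → α Expr1 | ε.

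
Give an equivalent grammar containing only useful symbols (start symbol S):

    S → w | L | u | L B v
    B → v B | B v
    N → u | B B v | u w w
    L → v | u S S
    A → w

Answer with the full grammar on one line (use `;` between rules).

S → w | L | u; L → v | u S S

Generating nonterminals: {A, L, N, S}.
Reachable from S after that: {L, S}.
Removed useless symbols: {A, B, N} and every production mentioning them.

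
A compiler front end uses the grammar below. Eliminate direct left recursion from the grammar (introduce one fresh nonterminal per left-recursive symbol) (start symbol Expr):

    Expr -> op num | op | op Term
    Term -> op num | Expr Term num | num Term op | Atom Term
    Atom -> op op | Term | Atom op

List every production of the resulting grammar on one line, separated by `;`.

Expr -> op num | op | op Term; Term -> op num | Expr Term num | num Term op | Atom Term; Atom -> op op Atom1 | Term Atom1; Atom1 -> op Atom1 | epsilon

Directly left-recursive nonterminal: Atom.
For Atom: α = {op}, β = {op op, Term}. Rewrite as Atom → β Atom1 and Atom1 → α Atom1 | ε.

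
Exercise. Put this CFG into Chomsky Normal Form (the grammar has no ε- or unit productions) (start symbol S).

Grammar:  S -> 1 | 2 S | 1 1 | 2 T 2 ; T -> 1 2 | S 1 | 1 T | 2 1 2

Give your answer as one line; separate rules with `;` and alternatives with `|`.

S -> 1 | X1 S | X2 X2 | X1 Y1; T -> X2 X1 | S X2 | X2 T | X1 Y2; X1 -> 2; X2 -> 1; Y1 -> T X1; Y2 -> X2 X1

Introduce a nonterminal for each terminal appearing in a rule of length ≥ 2: X1 → 2, X2 → 1.
Binarize each right-hand side of length ≥ 3 by chaining fresh nonterminals (Y1, Y2, …): affected rules were S → X1 T X1; T → X1 X2 X1.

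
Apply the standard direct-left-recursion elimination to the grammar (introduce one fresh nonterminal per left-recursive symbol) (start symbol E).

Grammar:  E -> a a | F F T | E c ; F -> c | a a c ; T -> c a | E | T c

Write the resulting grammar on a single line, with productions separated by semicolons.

Left recursion appears on E, T.
For E: α = {c}, β = {a a, F F T}. Rewrite as E → β E' and E' → α E' | ε.
For T: α = {c}, β = {c a, E}. Rewrite as T → β T' and T' → α T' | ε.

E -> a a E' | F F T E'; F -> c | a a c; T -> c a T' | E T'; E' -> c E' | ε; T' -> c T' | ε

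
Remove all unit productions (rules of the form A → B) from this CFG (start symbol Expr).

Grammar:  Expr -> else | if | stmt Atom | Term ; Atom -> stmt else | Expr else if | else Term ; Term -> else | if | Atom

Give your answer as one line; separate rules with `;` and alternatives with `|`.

Unit pairs: Expr ⇒* {Atom, Term}; Term ⇒* {Atom}.
For every A with A ⇒* B via unit rules, add B's non-unit alternatives to A; then delete every rule of the form X → Y.

Expr -> else | if | stmt else | Expr else if | else Term | stmt Atom; Atom -> stmt else | Expr else if | else Term; Term -> else | if | stmt else | Expr else if | else Term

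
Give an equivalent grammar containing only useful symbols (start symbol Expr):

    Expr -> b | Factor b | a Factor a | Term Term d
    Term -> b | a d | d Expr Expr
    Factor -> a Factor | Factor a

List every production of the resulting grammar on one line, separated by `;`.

Generating nonterminals: {Expr, Term}.
Reachable from Expr after that: {Expr, Term}.
Removed useless symbols: {Factor} and every production mentioning them.

Expr -> b | Term Term d; Term -> b | a d | d Expr Expr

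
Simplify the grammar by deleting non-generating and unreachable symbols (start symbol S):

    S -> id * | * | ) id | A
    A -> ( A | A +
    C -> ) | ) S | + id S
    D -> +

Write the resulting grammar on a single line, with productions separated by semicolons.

S -> id * | * | ) id

Generating nonterminals: {C, D, S}.
Reachable from S after that: {S}.
Removed useless symbols: {A, C, D} and every production mentioning them.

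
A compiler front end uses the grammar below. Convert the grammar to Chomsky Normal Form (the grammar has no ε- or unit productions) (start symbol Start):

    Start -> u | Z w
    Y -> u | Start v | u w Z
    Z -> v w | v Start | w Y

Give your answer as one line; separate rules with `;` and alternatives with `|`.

Start -> u | Z X1; Y -> u | Start X2 | X3 Y1; Z -> X2 X1 | X2 Start | X1 Y; X1 -> w; X2 -> v; X3 -> u; Y1 -> X1 Z

Introduce a nonterminal for each terminal appearing in a rule of length ≥ 2: X1 → w, X2 → v, X3 → u.
Binarize each right-hand side of length ≥ 3 by chaining fresh nonterminals (Y1, Y2, …): affected rules were Y → X3 X1 Z.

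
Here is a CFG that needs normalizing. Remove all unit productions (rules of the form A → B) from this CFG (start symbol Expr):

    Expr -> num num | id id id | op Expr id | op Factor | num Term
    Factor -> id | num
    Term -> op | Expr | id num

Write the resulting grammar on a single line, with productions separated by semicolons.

Unit pairs: Term ⇒* {Expr}.
For every A with A ⇒* B via unit rules, add B's non-unit alternatives to A; then delete every rule of the form X → Y.

Expr -> num num | id id id | op Expr id | op Factor | num Term; Factor -> id | num; Term -> op | id num | num num | id id id | op Expr id | op Factor | num Term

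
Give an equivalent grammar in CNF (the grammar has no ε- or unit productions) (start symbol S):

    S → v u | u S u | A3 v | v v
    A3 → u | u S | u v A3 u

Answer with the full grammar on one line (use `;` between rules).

S → X1 X2 | X2 Y1 | A3 X1 | X1 X1; A3 → u | X2 S | X2 Y2; X1 → v; X2 → u; Y1 → S X2; Y2 → X1 Y3; Y3 → A3 X2

Introduce a nonterminal for each terminal appearing in a rule of length ≥ 2: X1 → v, X2 → u.
Binarize each right-hand side of length ≥ 3 by chaining fresh nonterminals (Y1, Y2, …): affected rules were S → X2 S X2; A3 → X2 X1 A3 X2.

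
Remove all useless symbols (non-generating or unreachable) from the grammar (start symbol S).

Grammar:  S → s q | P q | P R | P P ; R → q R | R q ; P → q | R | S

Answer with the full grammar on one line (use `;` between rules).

Generating nonterminals: {P, S}.
Reachable from S after that: {P, S}.
Removed useless symbols: {R} and every production mentioning them.

S → s q | P q | P P; P → q | S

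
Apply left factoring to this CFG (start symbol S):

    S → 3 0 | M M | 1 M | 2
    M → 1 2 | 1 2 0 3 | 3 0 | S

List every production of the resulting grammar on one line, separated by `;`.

M has alternatives sharing prefix '1 2': factor to M → 1 2 M' with M' → ε | 0 3.

S → 3 0 | M M | 1 M | 2; M → 3 0 | S | 1 2 M'; M' → ε | 0 3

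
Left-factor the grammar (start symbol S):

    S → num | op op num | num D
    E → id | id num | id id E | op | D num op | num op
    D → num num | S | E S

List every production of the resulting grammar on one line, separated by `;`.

S has alternatives sharing prefix 'num': factor to S → num S' with S' → ε | D.
E has alternatives sharing prefix 'id': factor to E → id E' with E' → ε | num | id E.

S → op op num | num S'; E → op | D num op | num op | id E'; D → num num | S | E S; S' → ε | D; E' → ε | num | id E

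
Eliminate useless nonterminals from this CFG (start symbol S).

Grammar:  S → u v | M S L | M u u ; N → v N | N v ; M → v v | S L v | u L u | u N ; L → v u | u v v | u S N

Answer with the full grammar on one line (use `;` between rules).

S → u v | M S L | M u u; M → v v | S L v | u L u; L → v u | u v v

Generating nonterminals: {L, M, S}.
Reachable from S after that: {L, M, S}.
Removed useless symbols: {N} and every production mentioning them.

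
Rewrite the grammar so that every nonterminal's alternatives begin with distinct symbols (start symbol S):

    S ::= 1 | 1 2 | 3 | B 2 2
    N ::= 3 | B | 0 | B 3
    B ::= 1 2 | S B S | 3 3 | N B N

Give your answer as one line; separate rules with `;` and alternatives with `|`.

S has alternatives sharing prefix '1': factor to S → 1 S' with S' → ε | 2.
N has alternatives sharing prefix 'B': factor to N → B N' with N' → ε | 3.

S ::= 3 | B 2 2 | 1 S'; N ::= 3 | 0 | B N'; B ::= 1 2 | S B S | 3 3 | N B N; S' ::= ε | 2; N' ::= ε | 3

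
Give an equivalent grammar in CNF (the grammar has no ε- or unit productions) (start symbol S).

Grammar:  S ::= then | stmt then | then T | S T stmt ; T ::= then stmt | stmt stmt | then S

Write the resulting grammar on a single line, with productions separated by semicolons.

Introduce a nonterminal for each terminal appearing in a rule of length ≥ 2: X1 → stmt, X2 → then.
Binarize each right-hand side of length ≥ 3 by chaining fresh nonterminals (Y1, Y2, …): affected rules were S → S T X1.

S ::= then | X1 X2 | X2 T | S Y1; T ::= X2 X1 | X1 X1 | X2 S; X1 ::= stmt; X2 ::= then; Y1 ::= T X1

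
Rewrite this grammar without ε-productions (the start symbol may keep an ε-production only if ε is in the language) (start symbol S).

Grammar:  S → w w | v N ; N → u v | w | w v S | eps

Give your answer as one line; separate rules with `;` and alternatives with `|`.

Nullable set = {N}.
ε ∉ L(G), so no ε-production is kept.
Expand every rule over subsets of its nullable positions: S → v N gives v N | v.

S → w w | v N | v; N → u v | w | w v S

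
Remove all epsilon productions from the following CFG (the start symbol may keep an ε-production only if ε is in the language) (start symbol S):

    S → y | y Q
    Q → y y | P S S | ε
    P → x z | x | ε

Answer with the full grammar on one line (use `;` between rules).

S → y | y Q; Q → y y | P S S | S S; P → x z | x

Nullable nonterminals: {P, Q}.
ε ∉ L(G), so no ε-production is kept.
For each production, add variants omitting each subset of nullable occurrences: Q → P S S gives P S S | S S.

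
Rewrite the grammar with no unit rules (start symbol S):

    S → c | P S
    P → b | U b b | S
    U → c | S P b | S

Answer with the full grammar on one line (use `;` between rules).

S → c | P S; P → c | P S | b | U b b; U → c | S P b | P S

Unit pairs: P ⇒* {S}; U ⇒* {S}.
Replace each nonterminal's rules with the union of the non-unit rules of every nonterminal it unit-derives.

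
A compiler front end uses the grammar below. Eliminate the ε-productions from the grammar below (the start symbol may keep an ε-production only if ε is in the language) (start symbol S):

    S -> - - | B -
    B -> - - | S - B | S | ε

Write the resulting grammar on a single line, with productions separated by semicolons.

S -> - - | B - | -; B -> - - | S - B | S - | S

Nullable set = {B}.
ε ∉ L(G), so no ε-production is kept.
Expand every rule over subsets of its nullable positions: S → B - gives B - | -. B → S - B gives S - B | S -.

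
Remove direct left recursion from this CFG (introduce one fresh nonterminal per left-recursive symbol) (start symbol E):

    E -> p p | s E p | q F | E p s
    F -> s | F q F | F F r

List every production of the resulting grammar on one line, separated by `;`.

Directly left-recursive nonterminals: E, F.
For E: α = {p s}, β = {p p, s E p, q F}. Rewrite as E → β E' and E' → α E' | ε.
For F: α = {q F, F r}, β = {s}. Rewrite as F → β F' and F' → α F' | ε.

E -> p p E' | s E p E' | q F E'; F -> s F'; E' -> p s E' | epsilon; F' -> q F F' | F r F' | epsilon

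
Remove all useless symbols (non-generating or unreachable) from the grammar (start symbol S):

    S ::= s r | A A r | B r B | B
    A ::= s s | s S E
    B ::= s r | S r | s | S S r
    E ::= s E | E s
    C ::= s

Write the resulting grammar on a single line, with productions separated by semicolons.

Generating nonterminals: {A, B, C, S}.
Reachable from S after that: {A, B, S}.
Removed useless symbols: {C, E} and every production mentioning them.

S ::= s r | A A r | B r B | B; A ::= s s; B ::= s r | S r | s | S S r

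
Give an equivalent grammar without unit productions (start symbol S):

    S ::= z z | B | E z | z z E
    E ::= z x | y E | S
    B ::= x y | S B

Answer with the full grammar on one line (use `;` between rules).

Unit pairs: E ⇒* {B, S}; S ⇒* {B}.
For every A with A ⇒* B via unit rules, add B's non-unit alternatives to A; then delete every rule of the form X → Y.

S ::= x y | S B | z z | E z | z z E; E ::= x y | S B | z x | y E | z z | E z | z z E; B ::= x y | S B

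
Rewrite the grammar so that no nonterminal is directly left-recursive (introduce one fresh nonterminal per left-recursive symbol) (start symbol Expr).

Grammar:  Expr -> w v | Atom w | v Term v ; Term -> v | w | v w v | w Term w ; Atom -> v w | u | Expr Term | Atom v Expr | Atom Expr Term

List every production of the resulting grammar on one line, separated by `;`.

Expr -> w v | Atom w | v Term v; Term -> v | w | v w v | w Term w; Atom -> v w Atom1 | u Atom1 | Expr Term Atom1; Atom1 -> v Expr Atom1 | Expr Term Atom1 | epsilon

Atom is directly left-recursive.
For Atom: α = {v Expr, Expr Term}, β = {v w, u, Expr Term}. Rewrite as Atom → β Atom1 and Atom1 → α Atom1 | ε.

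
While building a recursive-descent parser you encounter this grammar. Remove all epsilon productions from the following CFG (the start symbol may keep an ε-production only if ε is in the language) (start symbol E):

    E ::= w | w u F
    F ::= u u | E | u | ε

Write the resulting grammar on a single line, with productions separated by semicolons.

E ::= w | w u F | w u; F ::= u u | E | u

The nullable symbols are {F}.
ε ∉ L(G), so no ε-production is kept.
Add the nullable-subset variants: E → w u F gives w u F | w u.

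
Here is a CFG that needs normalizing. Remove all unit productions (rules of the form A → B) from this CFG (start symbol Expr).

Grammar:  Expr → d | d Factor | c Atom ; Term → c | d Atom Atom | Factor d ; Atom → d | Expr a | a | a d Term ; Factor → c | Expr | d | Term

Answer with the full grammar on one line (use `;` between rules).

Unit pairs: Factor ⇒* {Expr, Term}.
Replace each nonterminal's rules with the union of the non-unit rules of every nonterminal it unit-derives.

Expr → d | d Factor | c Atom; Term → c | d Atom Atom | Factor d; Atom → d | Expr a | a | a d Term; Factor → c | d Atom Atom | Factor d | d | d Factor | c Atom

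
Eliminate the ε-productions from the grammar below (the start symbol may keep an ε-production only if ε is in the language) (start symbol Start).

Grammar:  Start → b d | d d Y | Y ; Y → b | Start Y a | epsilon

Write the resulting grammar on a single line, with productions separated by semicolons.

Start → b d | d d Y | d d | Y | epsilon; Y → b | Start Y a | Start a | Y a | a

The nullable symbols are {Start, Y}.
ε ∈ L(G) since Start is nullable, so keep Start → ε.
For each production, add variants omitting each subset of nullable occurrences: Start → d d Y gives d d Y | d d. Y → Start Y a gives Start Y a | Start a | Y a | a.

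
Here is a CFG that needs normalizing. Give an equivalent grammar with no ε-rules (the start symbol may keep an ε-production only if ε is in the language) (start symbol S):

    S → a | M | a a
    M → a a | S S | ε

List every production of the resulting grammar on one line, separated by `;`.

S → a | M | a a | ε; M → a a | S S | S

Nullable set = {M, S}.
ε ∈ L(G) since S is nullable, so keep S → ε.
For each production, add variants omitting each subset of nullable occurrences: M → S S gives S S | S.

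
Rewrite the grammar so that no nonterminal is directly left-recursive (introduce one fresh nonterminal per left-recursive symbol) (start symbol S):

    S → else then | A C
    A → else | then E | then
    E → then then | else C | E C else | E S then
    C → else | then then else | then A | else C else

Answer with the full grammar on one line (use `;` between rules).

Directly left-recursive nonterminal: E.
For E: α = {C else, S then}, β = {then then, else C}. Rewrite as E → β E' and E' → α E' | ε.

S → else then | A C; A → else | then E | then; E → then then E' | else C E'; C → else | then then else | then A | else C else; E' → C else E' | S then E' | epsilon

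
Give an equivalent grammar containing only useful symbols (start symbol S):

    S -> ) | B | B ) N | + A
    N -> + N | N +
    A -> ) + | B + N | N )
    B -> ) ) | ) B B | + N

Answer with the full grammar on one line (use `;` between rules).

Generating nonterminals: {A, B, S}.
Reachable from S after that: {A, B, S}.
Removed useless symbols: {N} and every production mentioning them.

S -> ) | B | + A; A -> ) +; B -> ) ) | ) B B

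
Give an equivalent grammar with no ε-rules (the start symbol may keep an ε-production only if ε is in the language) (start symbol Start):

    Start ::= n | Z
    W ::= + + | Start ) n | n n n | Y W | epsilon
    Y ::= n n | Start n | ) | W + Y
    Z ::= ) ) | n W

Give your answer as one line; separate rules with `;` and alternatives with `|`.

The nullable symbols are {W}.
ε ∉ L(G), so no ε-production is kept.
Add the nullable-subset variants: W → Y W gives Y W | Y. Y → W + Y gives W + Y | + Y. Z → n W gives n W | n.

Start ::= n | Z; W ::= + + | Start ) n | n n n | Y W | Y; Y ::= n n | Start n | ) | W + Y | + Y; Z ::= ) ) | n W | n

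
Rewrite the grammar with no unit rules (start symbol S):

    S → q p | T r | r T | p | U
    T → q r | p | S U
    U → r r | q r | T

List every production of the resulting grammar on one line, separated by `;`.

Unit pairs: S ⇒* {T, U}; U ⇒* {T}.
For every A with A ⇒* B via unit rules, add B's non-unit alternatives to A; then delete every rule of the form X → Y.

S → r r | q r | q p | T r | r T | p | S U; T → q r | p | S U; U → r r | q r | p | S U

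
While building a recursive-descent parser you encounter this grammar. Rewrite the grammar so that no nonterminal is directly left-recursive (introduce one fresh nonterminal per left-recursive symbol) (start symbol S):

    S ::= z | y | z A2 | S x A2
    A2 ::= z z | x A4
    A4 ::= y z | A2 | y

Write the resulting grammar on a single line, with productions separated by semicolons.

Directly left-recursive nonterminal: S.
For S: α = {x A2}, β = {z, y, z A2}. Rewrite as S → β S' and S' → α S' | ε.

S ::= z S' | y S' | z A2 S'; A2 ::= z z | x A4; A4 ::= y z | A2 | y; S' ::= x A2 S' | ε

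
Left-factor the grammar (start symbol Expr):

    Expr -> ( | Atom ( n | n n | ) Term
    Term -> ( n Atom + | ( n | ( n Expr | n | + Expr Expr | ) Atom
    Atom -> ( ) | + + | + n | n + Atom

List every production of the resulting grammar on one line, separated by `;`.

Expr -> ( | Atom ( n | n n | ) Term; Term -> n | + Expr Expr | ) Atom | ( n Term1; Atom -> ( ) | n + Atom | + Atom1; Term1 -> Atom + | ε | Expr; Atom1 -> + | n

Term has alternatives sharing prefix '( n': factor to Term → ( n Term1 with Term1 → Atom + | ε | Expr.
Atom has alternatives sharing prefix '+': factor to Atom → + Atom1 with Atom1 → + | n.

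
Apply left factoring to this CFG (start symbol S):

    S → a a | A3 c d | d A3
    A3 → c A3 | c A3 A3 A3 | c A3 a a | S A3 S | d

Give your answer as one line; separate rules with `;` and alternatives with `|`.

A3 has alternatives sharing prefix 'c A3': factor to A3 → c A3 A3' with A3' → ε | A3 A3 | a a.

S → a a | A3 c d | d A3; A3 → S A3 S | d | c A3 A3'; A3' → ε | A3 A3 | a a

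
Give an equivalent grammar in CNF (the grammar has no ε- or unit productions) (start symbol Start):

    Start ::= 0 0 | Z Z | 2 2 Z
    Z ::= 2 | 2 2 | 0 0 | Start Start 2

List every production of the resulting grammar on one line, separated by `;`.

Introduce a nonterminal for each terminal appearing in a rule of length ≥ 2: X1 → 0, X2 → 2.
Binarize each right-hand side of length ≥ 3 by chaining fresh nonterminals (Y1, Y2, …): affected rules were Start → X2 X2 Z; Z → Start Start X2.

Start ::= X1 X1 | Z Z | X2 Y1; Z ::= 2 | X2 X2 | X1 X1 | Start Y2; X1 ::= 0; X2 ::= 2; Y1 ::= X2 Z; Y2 ::= Start X2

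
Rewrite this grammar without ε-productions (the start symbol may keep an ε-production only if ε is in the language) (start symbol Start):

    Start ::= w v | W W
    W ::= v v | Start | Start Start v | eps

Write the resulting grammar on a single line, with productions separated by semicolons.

Nullable nonterminals: {Start, W}.
ε ∈ L(G) since Start is nullable, so keep Start → ε.
Add the nullable-subset variants: Start → W W gives W W | W. W → Start Start v gives Start Start v | Start v | v.

Start ::= w v | W W | W | ε; W ::= v v | Start | Start Start v | Start v | v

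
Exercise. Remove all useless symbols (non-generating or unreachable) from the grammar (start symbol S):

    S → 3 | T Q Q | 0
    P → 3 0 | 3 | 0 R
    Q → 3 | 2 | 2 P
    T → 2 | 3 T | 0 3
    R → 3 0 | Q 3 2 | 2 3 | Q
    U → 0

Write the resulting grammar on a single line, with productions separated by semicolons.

S → 3 | T Q Q | 0; P → 3 0 | 3 | 0 R; Q → 3 | 2 | 2 P; T → 2 | 3 T | 0 3; R → 3 0 | Q 3 2 | 2 3 | Q

Generating nonterminals: {P, Q, R, S, T, U}.
Reachable from S after that: {P, Q, R, S, T}.
Removed useless symbols: {U} and every production mentioning them.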